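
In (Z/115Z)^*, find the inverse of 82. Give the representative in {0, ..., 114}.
82^(−1) ≡ 108 (mod 115)

Apply the extended Euclidean algorithm to (115, 82), tracking rows (r, s, t) with s·115 + t·82 = r. Each division r_prev = q·r_cur + r_new produces the new row as (previous row) − q·(current row):
  row A: (115, 1, 0)   [1·115 + 0·82 = 115]
  row B: (82, 0, 1)   [0·115 + 1·82 = 82]
  115 = 1·82 + 33   → row C = row A − 1·row B = (33, 1, −1)   [check: 1·115 − 1·82 = 33]
  82 = 2·33 + 16   → row D = row B − 2·row C = (16, −2, 3)   [check: −2·115 + 3·82 = 16]
  33 = 2·16 + 1   → row E = row C − 2·row D = (1, 5, −7)   [check: 5·115 − 7·82 = 1]
  16 = 16·1 + 0   → remainder 0, stop. gcd = 1 (last nonzero row E).
The gcd is 1, so 82 is invertible mod 115. The last nonzero row gives 5·115 − 7·82 = 1, so t = −7. So 82^(−1) ≡ −7 ≡ 108 (mod 115). Verify: 82 · 108 = 8856 ≡ 1 (mod 115). ✓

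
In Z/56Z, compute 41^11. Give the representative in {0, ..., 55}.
Use repeated squaring. Binary(11) = 1011. Walk through the bits of the exponent 11 left-to-right: at each bit after the leading one, square the running value, then multiply by 41 if the bit is 1 (always reducing mod 56):
  bit 1 = 1 (leading): start with 41.
  bit 2 = 0: square 41^2 = 1681 ≡ 1 (mod 56).
  bit 3 = 1: square 1^2 = 1; bit is 1, so multiply 1·41 = 41 (mod 56).
  bit 4 = 1: square 41^2 = 1681 ≡ 1; bit is 1, so multiply 1·41 = 41 (mod 56).
Final value: 41^11 ≡ 41 (mod 56).

Final answer: 41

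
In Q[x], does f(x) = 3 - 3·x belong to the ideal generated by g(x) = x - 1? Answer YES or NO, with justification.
YES

In Q[x] the ideal (g) consists of all multiples of g, so f ∈ (g) iff g | f, i.e. iff the remainder of f on division by g is 0. Divide f by g (g is monic, so eliminate the leading term of the running remainder at each step):
  leading term -3·x: subtract (-3)·g(x) = 3 - 3·x, leaving 0
The remainder is 0, so f(x) = g(x) · h(x) with h(x) = -3. Hence g | f, i.e. f ∈ (g).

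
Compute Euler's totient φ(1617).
φ is multiplicative, with φ(p^e) = p^e − p^(e−1). Factorise 1617 = 3 · 7^2 · 11. Then
  φ(1617) = (3 − 1) · (7^2 − 7^1) · (11 − 1) = 2 · 42 · 10 = 840.

Final answer: φ(1617) = 840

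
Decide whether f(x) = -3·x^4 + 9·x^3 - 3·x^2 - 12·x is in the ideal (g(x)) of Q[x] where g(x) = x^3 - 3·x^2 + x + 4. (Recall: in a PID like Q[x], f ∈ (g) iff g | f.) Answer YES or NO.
YES

In Q[x] the ideal (g) consists of all multiples of g, so f ∈ (g) iff g | f, i.e. iff the remainder of f on division by g is 0. Divide f by g (g is monic, so eliminate the leading term of the running remainder at each step):
  leading term -3·x^4: subtract (-3·x)·g(x) = -3·x^4 + 9·x^3 - 3·x^2 - 12·x, leaving 0
The remainder is 0, so f(x) = g(x) · h(x) with h(x) = -3·x. Hence g | f, i.e. f ∈ (g).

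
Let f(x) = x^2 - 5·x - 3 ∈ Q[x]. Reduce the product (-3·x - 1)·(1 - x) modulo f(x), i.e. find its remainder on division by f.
a · b ≡ 13·x + 8 (mod f(x))

First multiply in Q[x] without reducing: a · b = 3·x^2 - 2·x - 1. Now divide by f(x) = x^2 - 5·x - 3, eliminating the leading term at each step:
  leading term 3·x^2: subtract (3)·f(x) = 3·x^2 - 15·x - 9, leaving 13·x + 8
The degree is now < 2, so this is the remainder. Hence a · b ≡ 13·x + 8 in Q[x]/(f).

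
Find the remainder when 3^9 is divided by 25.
Use repeated squaring. Binary(9) = 1001. Walk through the bits of the exponent 9 left-to-right: at each bit after the leading one, square the running value, then multiply by 3 if the bit is 1 (always reducing mod 25):
  bit 1 = 1 (leading): start with 3.
  bit 2 = 0: square 3^2 = 9 (mod 25).
  bit 3 = 0: square 9^2 = 81 ≡ 6 (mod 25).
  bit 4 = 1: square 6^2 = 36 ≡ 11; bit is 1, so multiply 11·3 = 33 ≡ 8 (mod 25).
Final value: 3^9 ≡ 8 (mod 25).

Final answer: 8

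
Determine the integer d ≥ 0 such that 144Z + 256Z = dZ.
(144, 256) = (16); d = 16

In the PID Z, (a, b) is generated by gcd(a, b). Compute gcd(256, 144) with the extended Euclidean algorithm, tracking rows (r, s, t) with s·256 + t·144 = r:
  row A: (256, 1, 0)   [1·256 + 0·144 = 256]
  row B: (144, 0, 1)   [0·256 + 1·144 = 144]
  256 = 1·144 + 112   → row C = row A − 1·row B = (112, 1, −1)   [check: 1·256 − 1·144 = 112]
  144 = 1·112 + 32   → row D = row B − 1·row C = (32, −1, 2)   [check: −1·256 + 2·144 = 32]
  112 = 3·32 + 16   → row E = row C − 3·row D = (16, 4, −7)   [check: 4·256 − 7·144 = 16]
  32 = 2·16 + 0   → remainder 0, stop. gcd = 16 (last nonzero row E).
So gcd(144, 256) = 16, with Bézout identity 4·256 − 7·144 = 16. Containment (⊇): the Bézout identity exhibits 16 as an element of (144, 256), giving (16) ⊆ (144, 256). Containment (⊆): since 16 | 144 and 16 | 256 (144 = 16·9, 256 = 16·16), every Z-linear combination of 144 and 256 is divisible by 16, so (144, 256) ⊆ (16). Therefore (144, 256) = (16), d = 16.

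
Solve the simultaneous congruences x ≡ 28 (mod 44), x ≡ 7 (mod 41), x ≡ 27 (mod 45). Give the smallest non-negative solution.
x ≡ 77292 (mod 81180); the representative in [0, 81180) is 77292

The moduli 44, 41, 45 are pairwise coprime, so by the CRT there is a unique solution mod 44·41·45 = 81180.
Solve by successive substitution. Start with x ≡ 28 (mod 44).
  Combine with x ≡ 7 (mod 41): write x = 28 + 44·t and require 28 + 44·t ≡ 7 (mod 41), i.e. 44·t ≡ 7 − 28 ≡ 20 (mod 41). Since 44^(−1) ≡ 14 (mod 41) (44 ≡ 3 (mod 41)), t ≡ 14·20 ≡ 34 (mod 41). So x ≡ 28 + 44·34 = 1524 (mod 1804).
  Combine with x ≡ 27 (mod 45): write x = 1524 + 1804·t and require 1524 + 1804·t ≡ 27 (mod 45), i.e. 1804·t ≡ 27 − 1524 ≡ 33 (mod 45). Since 1804^(−1) ≡ 34 (mod 45) (1804 ≡ 4 (mod 45)), t ≡ 34·33 ≡ 42 (mod 45). So x ≡ 1524 + 1804·42 = 77292 (mod 81180).
Unique solution in [0, 81180): x = 77292.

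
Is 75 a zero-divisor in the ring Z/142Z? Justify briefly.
gcd(75, 142) = 1, so 75 is a unit in Z/142Z (it has a multiplicative inverse). A unit cannot be a zero-divisor: if 75·b ≡ 0 then multiplying both sides by 75^(−1) gives b ≡ 0. So 75 is not a zero-divisor.

Final answer: NO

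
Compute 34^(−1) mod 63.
34^(−1) ≡ 13 (mod 63)

Apply the extended Euclidean algorithm to (63, 34), tracking rows (r, s, t) with s·63 + t·34 = r. Each division r_prev = q·r_cur + r_new produces the new row as (previous row) − q·(current row):
  row A: (63, 1, 0)   [1·63 + 0·34 = 63]
  row B: (34, 0, 1)   [0·63 + 1·34 = 34]
  63 = 1·34 + 29   → row C = row A − 1·row B = (29, 1, −1)   [check: 1·63 − 1·34 = 29]
  34 = 1·29 + 5   → row D = row B − 1·row C = (5, −1, 2)   [check: −1·63 + 2·34 = 5]
  29 = 5·5 + 4   → row E = row C − 5·row D = (4, 6, −11)   [check: 6·63 − 11·34 = 4]
  5 = 1·4 + 1   → row F = row D − 1·row E = (1, −7, 13)   [check: −7·63 + 13·34 = 1]
  4 = 4·1 + 0   → remainder 0, stop. gcd = 1 (last nonzero row F).
The gcd is 1, so 34 is invertible mod 63. The last nonzero row gives −7·63 + 13·34 = 1, so t = 13. So 34^(−1) ≡ 13 (mod 63). Verify: 34 · 13 = 442 ≡ 1 (mod 63). ✓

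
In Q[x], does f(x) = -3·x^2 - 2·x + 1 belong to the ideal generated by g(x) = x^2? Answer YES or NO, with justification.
NO

In Q[x] the ideal (g) consists of all multiples of g, so f ∈ (g) iff g | f, i.e. iff the remainder of f on division by g is 0. Divide f by g (g is monic, so eliminate the leading term of the running remainder at each step):
  leading term -3·x^2: subtract (-3)·g(x) = -3·x^2, leaving 1 - 2·x
The remainder r(x) = 1 - 2·x ≠ 0 (and deg r < deg g), so g ∤ f, i.e. f ∉ (g).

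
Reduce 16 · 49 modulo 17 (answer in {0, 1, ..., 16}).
2

Reduce the factors first: 49 ≡ 15 (mod 17), so 16 · 49 ≡ 16 · 15 (mod 17). 16 · 15 = 240. Dividing by 17: 240 = 14·17 + 2. So (16 · 49) mod 17 = 2.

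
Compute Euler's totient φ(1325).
φ(1325) = 1040

φ is multiplicative, with φ(p^e) = p^e − p^(e−1). Factorise 1325 = 5^2 · 53. Then
  φ(1325) = (5^2 − 5^1) · (53 − 1) = 20 · 52 = 1040.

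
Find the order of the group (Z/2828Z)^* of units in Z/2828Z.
(Z/2828Z)^* consists of the classes a with gcd(a, 2828) = 1, so its order is φ(2828). φ is multiplicative, with φ(p^e) = p^e − p^(e−1). Factorise 2828 = 2^2 · 7 · 101. Then
  φ(2828) = (2^2 − 2^1) · (7 − 1) · (101 − 1) = 2 · 6 · 100 = 1200.
Thus |(Z/2828Z)^*| = 1200.

Final answer: |(Z/2828Z)^*| = 1200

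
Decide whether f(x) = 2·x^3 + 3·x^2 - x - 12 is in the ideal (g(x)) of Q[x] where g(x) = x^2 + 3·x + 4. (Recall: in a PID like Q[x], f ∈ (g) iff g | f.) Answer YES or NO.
YES

In Q[x] the ideal (g) consists of all multiples of g, so f ∈ (g) iff g | f, i.e. iff the remainder of f on division by g is 0. Divide f by g (g is monic, so eliminate the leading term of the running remainder at each step):
  leading term 2·x^3: subtract (2·x)·g(x) = 2·x^3 + 6·x^2 + 8·x, leaving -3·x^2 - 9·x - 12
  leading term -3·x^2: subtract (-3)·g(x) = -3·x^2 - 9·x - 12, leaving 0
The remainder is 0, so f(x) = g(x) · h(x) with h(x) = 2·x - 3. Hence g | f, i.e. f ∈ (g).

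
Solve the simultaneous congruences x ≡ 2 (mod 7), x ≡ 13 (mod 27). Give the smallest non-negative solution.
x ≡ 121 (mod 189); the representative in [0, 189) is 121

The moduli 7, 27 are pairwise coprime, so by the CRT there is a unique solution mod 7·27 = 189.
Solve by successive substitution. Start with x ≡ 2 (mod 7).
  Combine with x ≡ 13 (mod 27): write x = 2 + 7·t and require 2 + 7·t ≡ 13 (mod 27), i.e. 7·t ≡ 13 − 2 ≡ 11 (mod 27). Since 7^(−1) ≡ 4 (mod 27), t ≡ 4·11 ≡ 17 (mod 27). So x ≡ 2 + 7·17 = 121 (mod 189).
Unique solution in [0, 189): x = 121.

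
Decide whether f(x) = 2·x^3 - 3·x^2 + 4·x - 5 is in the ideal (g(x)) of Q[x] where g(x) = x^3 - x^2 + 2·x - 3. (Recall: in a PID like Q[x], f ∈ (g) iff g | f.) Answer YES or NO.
NO

In Q[x] the ideal (g) consists of all multiples of g, so f ∈ (g) iff g | f, i.e. iff the remainder of f on division by g is 0. Divide f by g (g is monic, so eliminate the leading term of the running remainder at each step):
  leading term 2·x^3: subtract (2)·g(x) = 2·x^3 - 2·x^2 + 4·x - 6, leaving 1 - x^2
The remainder r(x) = 1 - x^2 ≠ 0 (and deg r < deg g), so g ∤ f, i.e. f ∉ (g).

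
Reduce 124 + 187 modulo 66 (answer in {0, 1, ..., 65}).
Reduce the summands first: 124 ≡ 58, 187 ≡ 55 (mod 66), so 124 + 187 ≡ 58 + 55 (mod 66). 58 + 55 = 113; 113 = 1·66 + 47, so (124 + 187) mod 66 = 47.

Final answer: 47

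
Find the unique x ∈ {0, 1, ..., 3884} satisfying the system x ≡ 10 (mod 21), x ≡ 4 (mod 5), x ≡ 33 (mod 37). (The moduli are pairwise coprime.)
The moduli 21, 5, 37 are pairwise coprime, so by the CRT there is a unique solution mod 21·5·37 = 3885.
Solve by successive substitution. Start with x ≡ 10 (mod 21).
  Combine with x ≡ 4 (mod 5): write x = 10 + 21·t and require 10 + 21·t ≡ 4 (mod 5), i.e. 21·t ≡ 4 − 10 ≡ 4 (mod 5). Since 21^(−1) ≡ 1 (mod 5) (21 ≡ 1 (mod 5)), t ≡ 1·4 ≡ 4 (mod 5). So x ≡ 10 + 21·4 = 94 (mod 105).
  Combine with x ≡ 33 (mod 37): write x = 94 + 105·t and require 94 + 105·t ≡ 33 (mod 37), i.e. 105·t ≡ 33 − 94 ≡ 13 (mod 37). Since 105^(−1) ≡ 6 (mod 37) (105 ≡ 31 (mod 37)), t ≡ 6·13 ≡ 4 (mod 37). So x ≡ 94 + 105·4 = 514 (mod 3885).
Unique solution in [0, 3885): x = 514.

Final answer: x ≡ 514 (mod 3885); the representative in [0, 3885) is 514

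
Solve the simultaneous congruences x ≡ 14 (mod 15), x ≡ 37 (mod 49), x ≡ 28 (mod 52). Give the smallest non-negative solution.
The moduli 15, 49, 52 are pairwise coprime, so by the CRT there is a unique solution mod 15·49·52 = 38220.
Solve by successive substitution. Start with x ≡ 14 (mod 15).
  Combine with x ≡ 37 (mod 49): write x = 14 + 15·t and require 14 + 15·t ≡ 37 (mod 49), i.e. 15·t ≡ 37 − 14 ≡ 23 (mod 49). Since 15^(−1) ≡ 36 (mod 49), t ≡ 36·23 ≡ 44 (mod 49). So x ≡ 14 + 15·44 = 674 (mod 735).
  Combine with x ≡ 28 (mod 52): write x = 674 + 735·t and require 674 + 735·t ≡ 28 (mod 52), i.e. 735·t ≡ 28 − 674 ≡ 30 (mod 52). Since 735^(−1) ≡ 15 (mod 52) (735 ≡ 7 (mod 52)), t ≡ 15·30 ≡ 34 (mod 52). So x ≡ 674 + 735·34 = 25664 (mod 38220).
Unique solution in [0, 38220): x = 25664.

Final answer: x ≡ 25664 (mod 38220); the representative in [0, 38220) is 25664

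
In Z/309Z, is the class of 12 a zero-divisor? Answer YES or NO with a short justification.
gcd(12, 309) = 3 > 1, so 12 is not a unit in Z/309Z. In Z/nZ every nonzero non-unit is a zero-divisor: explicitly, take b = 309/gcd = 103 ≠ 0 (mod 309); then 12·103 = 1236 = 4·309, i.e. 12·103 ≡ 0 (mod 309). So 12 is a zero-divisor.

Final answer: YES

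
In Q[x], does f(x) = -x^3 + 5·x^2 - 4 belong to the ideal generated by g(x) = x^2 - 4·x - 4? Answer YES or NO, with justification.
YES

In Q[x] the ideal (g) consists of all multiples of g, so f ∈ (g) iff g | f, i.e. iff the remainder of f on division by g is 0. Divide f by g (g is monic, so eliminate the leading term of the running remainder at each step):
  leading term -x^3: subtract (-x)·g(x) = -x^3 + 4·x^2 + 4·x, leaving x^2 - 4·x - 4
  leading term x^2: subtract (1)·g(x) = x^2 - 4·x - 4, leaving 0
The remainder is 0, so f(x) = g(x) · h(x) with h(x) = 1 - x. Hence g | f, i.e. f ∈ (g).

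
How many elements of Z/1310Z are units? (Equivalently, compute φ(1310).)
An element a ∈ Z/1310Z is a unit iff gcd(a, 1310) = 1, so the number of units is φ(1310). φ is multiplicative, with φ(p^e) = p^e − p^(e−1). Factorise 1310 = 2 · 5 · 131. Then
  φ(1310) = (2 − 1) · (5 − 1) · (131 − 1) = 1 · 4 · 130 = 520.

Final answer: Z/1310Z has φ(1310) = 520 units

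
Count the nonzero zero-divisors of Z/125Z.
Z/125Z has 24 nonzero zero-divisors

In Z/125Z each nonzero element is either a unit (gcd with 125 is 1) or a zero-divisor (gcd > 1). The number of units is φ(125): factorise 125 = 5^3, so φ(125) = (5^3 − 5^2) = 100 = 100. The nonzero elements number 125 − 1 = 124. Hence the nonzero zero-divisors number 124 − 100 = 24.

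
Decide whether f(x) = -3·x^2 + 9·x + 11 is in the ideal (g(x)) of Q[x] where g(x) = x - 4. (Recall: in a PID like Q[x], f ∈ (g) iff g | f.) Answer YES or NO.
In Q[x] the ideal (g) consists of all multiples of g, so f ∈ (g) iff g | f, i.e. iff the remainder of f on division by g is 0. Divide f by g (g is monic, so eliminate the leading term of the running remainder at each step):
  leading term -3·x^2: subtract (-3·x)·g(x) = -3·x^2 + 12·x, leaving 11 - 3·x
  leading term -3·x: subtract (-3)·g(x) = 12 - 3·x, leaving -1
The remainder r(x) = -1 ≠ 0 (and deg r < deg g), so g ∤ f, i.e. f ∉ (g).

Final answer: NO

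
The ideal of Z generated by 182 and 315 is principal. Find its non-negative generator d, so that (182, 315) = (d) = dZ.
In the PID Z, (a, b) is generated by gcd(a, b). Compute gcd(315, 182) with the extended Euclidean algorithm, tracking rows (r, s, t) with s·315 + t·182 = r:
  row A: (315, 1, 0)   [1·315 + 0·182 = 315]
  row B: (182, 0, 1)   [0·315 + 1·182 = 182]
  315 = 1·182 + 133   → row C = row A − 1·row B = (133, 1, −1)   [check: 1·315 − 1·182 = 133]
  182 = 1·133 + 49   → row D = row B − 1·row C = (49, −1, 2)   [check: −1·315 + 2·182 = 49]
  133 = 2·49 + 35   → row E = row C − 2·row D = (35, 3, −5)   [check: 3·315 − 5·182 = 35]
  49 = 1·35 + 14   → row F = row D − 1·row E = (14, −4, 7)   [check: −4·315 + 7·182 = 14]
  35 = 2·14 + 7   → row G = row E − 2·row F = (7, 11, −19)   [check: 11·315 − 19·182 = 7]
  14 = 2·7 + 0   → remainder 0, stop. gcd = 7 (last nonzero row G).
So gcd(182, 315) = 7, with Bézout identity 11·315 − 19·182 = 7. Containment (⊇): the Bézout identity exhibits 7 as an element of (182, 315), giving (7) ⊆ (182, 315). Containment (⊆): since 7 | 182 and 7 | 315 (182 = 7·26, 315 = 7·45), every Z-linear combination of 182 and 315 is divisible by 7, so (182, 315) ⊆ (7). Therefore (182, 315) = (7), d = 7.

Final answer: (182, 315) = (7); d = 7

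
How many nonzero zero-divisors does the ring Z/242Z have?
In Z/242Z each nonzero element is either a unit (gcd with 242 is 1) or a zero-divisor (gcd > 1). The number of units is φ(242): factorise 242 = 2 · 11^2, so φ(242) = (2 − 1) · (11^2 − 11^1) = 1 · 110 = 110. The nonzero elements number 242 − 1 = 241. Hence the nonzero zero-divisors number 241 − 110 = 131.

Final answer: Z/242Z has 131 nonzero zero-divisors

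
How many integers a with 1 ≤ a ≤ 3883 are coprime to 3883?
The number of a ∈ {1, ..., 3883} with gcd(a, 3883) = 1 is by definition Euler's totient φ(3883). φ is multiplicative, with φ(p^e) = p^e − p^(e−1). Factorise 3883 = 11 · 353. Then
  φ(3883) = (11 − 1) · (353 − 1) = 10 · 352 = 3520.
So there are 3520 such integers.

Final answer: 3520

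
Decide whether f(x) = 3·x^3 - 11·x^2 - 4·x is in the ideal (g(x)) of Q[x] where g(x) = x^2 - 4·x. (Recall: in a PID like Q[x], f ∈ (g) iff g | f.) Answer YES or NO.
YES

In Q[x] the ideal (g) consists of all multiples of g, so f ∈ (g) iff g | f, i.e. iff the remainder of f on division by g is 0. Divide f by g (g is monic, so eliminate the leading term of the running remainder at each step):
  leading term 3·x^3: subtract (3·x)·g(x) = 3·x^3 - 12·x^2, leaving x^2 - 4·x
  leading term x^2: subtract (1)·g(x) = x^2 - 4·x, leaving 0
The remainder is 0, so f(x) = g(x) · h(x) with h(x) = 3·x + 1. Hence g | f, i.e. f ∈ (g).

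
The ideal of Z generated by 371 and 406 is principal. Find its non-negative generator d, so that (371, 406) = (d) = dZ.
(371, 406) = (7); d = 7

In the PID Z, (a, b) is generated by gcd(a, b). Compute gcd(406, 371) with the extended Euclidean algorithm, tracking rows (r, s, t) with s·406 + t·371 = r:
  row A: (406, 1, 0)   [1·406 + 0·371 = 406]
  row B: (371, 0, 1)   [0·406 + 1·371 = 371]
  406 = 1·371 + 35   → row C = row A − 1·row B = (35, 1, −1)   [check: 1·406 − 1·371 = 35]
  371 = 10·35 + 21   → row D = row B − 10·row C = (21, −10, 11)   [check: −10·406 + 11·371 = 21]
  35 = 1·21 + 14   → row E = row C − 1·row D = (14, 11, −12)   [check: 11·406 − 12·371 = 14]
  21 = 1·14 + 7   → row F = row D − 1·row E = (7, −21, 23)   [check: −21·406 + 23·371 = 7]
  14 = 2·7 + 0   → remainder 0, stop. gcd = 7 (last nonzero row F).
So gcd(371, 406) = 7, with Bézout identity −21·406 + 23·371 = 7. Containment (⊇): the Bézout identity exhibits 7 as an element of (371, 406), giving (7) ⊆ (371, 406). Containment (⊆): since 7 | 371 and 7 | 406 (371 = 7·53, 406 = 7·58), every Z-linear combination of 371 and 406 is divisible by 7, so (371, 406) ⊆ (7). Therefore (371, 406) = (7), d = 7.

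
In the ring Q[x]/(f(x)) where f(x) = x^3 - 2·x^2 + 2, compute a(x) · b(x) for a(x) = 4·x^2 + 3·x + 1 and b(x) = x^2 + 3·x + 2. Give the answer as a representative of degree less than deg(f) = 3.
a · b ≡ 64·x^2 + x - 44 (mod f(x))

First multiply in Q[x] without reducing: a · b = 4·x^4 + 15·x^3 + 18·x^2 + 9·x + 2. Now divide by f(x) = x^3 - 2·x^2 + 2, eliminating the leading term at each step:
  leading term 4·x^4: subtract (4·x)·f(x) = 4·x^4 - 8·x^3 + 8·x, leaving 23·x^3 + 18·x^2 + x + 2
  leading term 23·x^3: subtract (23)·f(x) = 23·x^3 - 46·x^2 + 46, leaving 64·x^2 + x - 44
The degree is now < 3, so this is the remainder. Hence a · b ≡ 64·x^2 + x - 44 in Q[x]/(f).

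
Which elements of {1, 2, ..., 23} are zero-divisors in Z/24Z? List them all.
An element a ∈ Z/24Z (with a ≠ 0) is a zero-divisor iff gcd(a, 24) > 1 (because a is a unit precisely when gcd(a, n) = 1, and in Z/nZ every nonzero, non-unit element is a zero-divisor). Scan a = 1, ..., 23 and keep those with gcd(a, 24) > 1:
  gcd(2, 24) = 2, gcd(3, 24) = 3, gcd(4, 24) = 4, gcd(6, 24) = 6, gcd(8, 24) = 8, gcd(9, 24) = 3, gcd(10, 24) = 2, gcd(12, 24) = 12, gcd(14, 24) = 2, gcd(15, 24) = 3, gcd(16, 24) = 8, gcd(18, 24) = 6, gcd(20, 24) = 4, gcd(21, 24) = 3, gcd(22, 24) = 2.
All other a ∈ {1, ..., 23} have gcd(a, 24) = 1 and are units. So the nonzero zero-divisors are exactly the 15 values of a appearing in this scan.

Final answer: nonzero zero-divisors of Z/24Z = {2, 3, 4, 6, 8, 9, 10, 12, 14, 15, 16, 18, 20, 21, 22}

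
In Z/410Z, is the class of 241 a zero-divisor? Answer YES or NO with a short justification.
gcd(241, 410) = 1, so 241 is a unit in Z/410Z (it has a multiplicative inverse). A unit cannot be a zero-divisor: if 241·b ≡ 0 then multiplying both sides by 241^(−1) gives b ≡ 0. So 241 is not a zero-divisor.

Final answer: NO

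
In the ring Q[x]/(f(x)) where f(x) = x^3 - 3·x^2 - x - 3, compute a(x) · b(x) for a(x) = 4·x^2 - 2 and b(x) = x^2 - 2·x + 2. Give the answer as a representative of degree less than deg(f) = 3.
First multiply in Q[x] without reducing: a · b = 4·x^4 - 8·x^3 + 6·x^2 + 4·x - 4. Now divide by f(x) = x^3 - 3·x^2 - x - 3, eliminating the leading term at each step:
  leading term 4·x^4: subtract (4·x)·f(x) = 4·x^4 - 12·x^3 - 4·x^2 - 12·x, leaving 4·x^3 + 10·x^2 + 16·x - 4
  leading term 4·x^3: subtract (4)·f(x) = 4·x^3 - 12·x^2 - 4·x - 12, leaving 22·x^2 + 20·x + 8
The degree is now < 3, so this is the remainder. Hence a · b ≡ 22·x^2 + 20·x + 8 in Q[x]/(f).

Final answer: a · b ≡ 22·x^2 + 20·x + 8 (mod f(x))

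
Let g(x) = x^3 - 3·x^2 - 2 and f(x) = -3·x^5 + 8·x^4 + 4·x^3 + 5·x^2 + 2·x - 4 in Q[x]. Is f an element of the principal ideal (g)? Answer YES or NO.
NO

In Q[x] the ideal (g) consists of all multiples of g, so f ∈ (g) iff g | f, i.e. iff the remainder of f on division by g is 0. Divide f by g (g is monic, so eliminate the leading term of the running remainder at each step):
  leading term -3·x^5: subtract (-3·x^2)·g(x) = -3·x^5 + 9·x^4 + 6·x^2, leaving -x^4 + 4·x^3 - x^2 + 2·x - 4
  leading term -x^4: subtract (-x)·g(x) = -x^4 + 3·x^3 + 2·x, leaving x^3 - x^2 - 4
  leading term x^3: subtract (1)·g(x) = x^3 - 3·x^2 - 2, leaving 2·x^2 - 2
The remainder r(x) = 2·x^2 - 2 ≠ 0 (and deg r < deg g), so g ∤ f, i.e. f ∉ (g).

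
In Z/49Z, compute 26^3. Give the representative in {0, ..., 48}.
34

Use repeated squaring. Binary(3) = 11. Walk through the bits of the exponent 3 left-to-right: at each bit after the leading one, square the running value, then multiply by 26 if the bit is 1 (always reducing mod 49):
  bit 1 = 1 (leading): start with 26.
  bit 2 = 1: square 26^2 = 676 ≡ 39; bit is 1, so multiply 39·26 = 1014 ≡ 34 (mod 49).
Final value: 26^3 ≡ 34 (mod 49).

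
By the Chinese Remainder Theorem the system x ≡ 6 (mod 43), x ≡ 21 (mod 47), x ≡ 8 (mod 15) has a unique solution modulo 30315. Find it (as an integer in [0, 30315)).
The moduli 43, 47, 15 are pairwise coprime, so by the CRT there is a unique solution mod 43·47·15 = 30315.
Solve by successive substitution. Start with x ≡ 6 (mod 43).
  Combine with x ≡ 21 (mod 47): write x = 6 + 43·t and require 6 + 43·t ≡ 21 (mod 47), i.e. 43·t ≡ 21 − 6 ≡ 15 (mod 47). Since 43^(−1) ≡ 35 (mod 47), t ≡ 35·15 ≡ 8 (mod 47). So x ≡ 6 + 43·8 = 350 (mod 2021).
  Combine with x ≡ 8 (mod 15): write x = 350 + 2021·t and require 350 + 2021·t ≡ 8 (mod 15), i.e. 2021·t ≡ 8 − 350 ≡ 3 (mod 15). Since 2021^(−1) ≡ 11 (mod 15) (2021 ≡ 11 (mod 15)), t ≡ 11·3 ≡ 3 (mod 15). So x ≡ 350 + 2021·3 = 6413 (mod 30315).
Unique solution in [0, 30315): x = 6413.

Final answer: x ≡ 6413 (mod 30315); the representative in [0, 30315) is 6413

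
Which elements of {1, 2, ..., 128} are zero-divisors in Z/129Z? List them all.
nonzero zero-divisors of Z/129Z = {3, 6, 9, 12, 15, 18, 21, 24, 27, 30, 33, 36, 39, 42, 43, 45, 48, 51, 54, 57, 60, 63, 66, 69, 72, 75, 78, 81, 84, 86, 87, 90, 93, 96, 99, 102, 105, 108, 111, 114, 117, 120, 123, 126}

An element a ∈ Z/129Z (with a ≠ 0) is a zero-divisor iff gcd(a, 129) > 1 (because a is a unit precisely when gcd(a, n) = 1, and in Z/nZ every nonzero, non-unit element is a zero-divisor). Scan a = 1, ..., 128 and keep those with gcd(a, 129) > 1:
  gcd(3, 129) = 3, gcd(6, 129) = 3, gcd(9, 129) = 3, gcd(12, 129) = 3, gcd(15, 129) = 3, gcd(18, 129) = 3, gcd(21, 129) = 3, gcd(24, 129) = 3, gcd(27, 129) = 3, gcd(30, 129) = 3, gcd(33, 129) = 3, gcd(36, 129) = 3, gcd(39, 129) = 3, gcd(42, 129) = 3, gcd(43, 129) = 43, gcd(45, 129) = 3, gcd(48, 129) = 3, gcd(51, 129) = 3, gcd(54, 129) = 3, gcd(57, 129) = 3, gcd(60, 129) = 3, gcd(63, 129) = 3, gcd(66, 129) = 3, gcd(69, 129) = 3, gcd(72, 129) = 3, gcd(75, 129) = 3, gcd(78, 129) = 3, gcd(81, 129) = 3, gcd(84, 129) = 3, gcd(86, 129) = 43, gcd(87, 129) = 3, gcd(90, 129) = 3, gcd(93, 129) = 3, gcd(96, 129) = 3, gcd(99, 129) = 3, gcd(102, 129) = 3, gcd(105, 129) = 3, gcd(108, 129) = 3, gcd(111, 129) = 3, gcd(114, 129) = 3, gcd(117, 129) = 3, gcd(120, 129) = 3, gcd(123, 129) = 3, gcd(126, 129) = 3.
All other a ∈ {1, ..., 128} have gcd(a, 129) = 1 and are units. So the nonzero zero-divisors are exactly the 44 values of a appearing in this scan.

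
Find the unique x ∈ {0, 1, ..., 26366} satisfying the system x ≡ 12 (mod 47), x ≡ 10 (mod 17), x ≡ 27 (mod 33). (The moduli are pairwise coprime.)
x ≡ 2832 (mod 26367); the representative in [0, 26367) is 2832

The moduli 47, 17, 33 are pairwise coprime, so by the CRT there is a unique solution mod 47·17·33 = 26367.
Solve by successive substitution. Start with x ≡ 12 (mod 47).
  Combine with x ≡ 10 (mod 17): write x = 12 + 47·t and require 12 + 47·t ≡ 10 (mod 17), i.e. 47·t ≡ 10 − 12 ≡ 15 (mod 17). Since 47^(−1) ≡ 4 (mod 17) (47 ≡ 13 (mod 17)), t ≡ 4·15 ≡ 9 (mod 17). So x ≡ 12 + 47·9 = 435 (mod 799).
  Combine with x ≡ 27 (mod 33): write x = 435 + 799·t and require 435 + 799·t ≡ 27 (mod 33), i.e. 799·t ≡ 27 − 435 ≡ 21 (mod 33). Since 799^(−1) ≡ 19 (mod 33) (799 ≡ 7 (mod 33)), t ≡ 19·21 ≡ 3 (mod 33). So x ≡ 435 + 799·3 = 2832 (mod 26367).
Unique solution in [0, 26367): x = 2832.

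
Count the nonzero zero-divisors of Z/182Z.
Z/182Z has 109 nonzero zero-divisors

In Z/182Z each nonzero element is either a unit (gcd with 182 is 1) or a zero-divisor (gcd > 1). The number of units is φ(182): factorise 182 = 2 · 7 · 13, so φ(182) = (2 − 1) · (7 − 1) · (13 − 1) = 1 · 6 · 12 = 72. The nonzero elements number 182 − 1 = 181. Hence the nonzero zero-divisors number 181 − 72 = 109.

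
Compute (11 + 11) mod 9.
Reduce the summands first: 11 ≡ 2, 11 ≡ 2 (mod 9), so 11 + 11 ≡ 2 + 2 (mod 9). 2 + 2 = 4; 4 = 0·9 + 4, so (11 + 11) mod 9 = 4.

Final answer: 4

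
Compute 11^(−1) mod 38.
Apply the extended Euclidean algorithm to (38, 11), tracking rows (r, s, t) with s·38 + t·11 = r. Each division r_prev = q·r_cur + r_new produces the new row as (previous row) − q·(current row):
  row A: (38, 1, 0)   [1·38 + 0·11 = 38]
  row B: (11, 0, 1)   [0·38 + 1·11 = 11]
  38 = 3·11 + 5   → row C = row A − 3·row B = (5, 1, −3)   [check: 1·38 − 3·11 = 5]
  11 = 2·5 + 1   → row D = row B − 2·row C = (1, −2, 7)   [check: −2·38 + 7·11 = 1]
  5 = 5·1 + 0   → remainder 0, stop. gcd = 1 (last nonzero row D).
The gcd is 1, so 11 is invertible mod 38. The last nonzero row gives −2·38 + 7·11 = 1, so t = 7. So 11^(−1) ≡ 7 (mod 38). Verify: 11 · 7 = 77 ≡ 1 (mod 38). ✓

Final answer: 11^(−1) ≡ 7 (mod 38)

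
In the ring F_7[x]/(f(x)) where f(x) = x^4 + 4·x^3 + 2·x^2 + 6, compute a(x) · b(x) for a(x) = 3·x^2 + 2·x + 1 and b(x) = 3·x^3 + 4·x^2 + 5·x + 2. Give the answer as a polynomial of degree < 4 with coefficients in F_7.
Multiply as integer polynomials: a · b = 9·x^5 + 18·x^4 + 26·x^3 + 20·x^2 + 9·x + 2. Reducing coefficients mod 7: a · b ≡ 2·x^5 + 4·x^4 + 5·x^3 + 6·x^2 + 2·x + 2. Now divide by f(x) = x^4 + 4·x^3 + 2·x^2 + 6 in F_7[x], eliminating the leading term at each step:
  leading term 2·x^5: subtract (2·x)·f(x) = 2·x^5 + x^4 + 4·x^3 + 5·x, leaving 3·x^4 + x^3 + 6·x^2 + 4·x + 2 (coefficients mod 7)
  leading term 3·x^4: subtract (3)·f(x) = 3·x^4 + 5·x^3 + 6·x^2 + 4, leaving 3·x^3 + 4·x + 5 (coefficients mod 7)
The degree is now < 4, so this is the remainder. Hence a · b ≡ 3·x^3 + 4·x + 5 in F_7[x]/(f).

Final answer: a · b ≡ 3·x^3 + 4·x + 5 (mod f(x))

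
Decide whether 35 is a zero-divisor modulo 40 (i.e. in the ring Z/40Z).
gcd(35, 40) = 5 > 1, so 35 is not a unit in Z/40Z. In Z/nZ every nonzero non-unit is a zero-divisor: explicitly, take b = 40/gcd = 8 ≠ 0 (mod 40); then 35·8 = 280 = 7·40, i.e. 35·8 ≡ 0 (mod 40). So 35 is a zero-divisor.

Final answer: YES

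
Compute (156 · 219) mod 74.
50

Reduce the factors first: 156 ≡ 8, 219 ≡ 71 (mod 74), so 156 · 219 ≡ 8 · 71 (mod 74). 8 · 71 = 568. Dividing by 74: 568 = 7·74 + 50. So (156 · 219) mod 74 = 50.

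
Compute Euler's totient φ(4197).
φ(4197) = 2796

φ is multiplicative, with φ(p^e) = p^e − p^(e−1). Factorise 4197 = 3 · 1399. Then
  φ(4197) = (3 − 1) · (1399 − 1) = 2 · 1398 = 2796.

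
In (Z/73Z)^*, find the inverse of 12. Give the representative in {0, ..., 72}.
12^(−1) ≡ 67 (mod 73)

Apply the extended Euclidean algorithm to (73, 12), tracking rows (r, s, t) with s·73 + t·12 = r. Each division r_prev = q·r_cur + r_new produces the new row as (previous row) − q·(current row):
  row A: (73, 1, 0)   [1·73 + 0·12 = 73]
  row B: (12, 0, 1)   [0·73 + 1·12 = 12]
  73 = 6·12 + 1   → row C = row A − 6·row B = (1, 1, −6)   [check: 1·73 − 6·12 = 1]
  12 = 12·1 + 0   → remainder 0, stop. gcd = 1 (last nonzero row C).
The gcd is 1, so 12 is invertible mod 73. The last nonzero row gives 1·73 − 6·12 = 1, so t = −6. So 12^(−1) ≡ −6 ≡ 67 (mod 73). Verify: 12 · 67 = 804 ≡ 1 (mod 73). ✓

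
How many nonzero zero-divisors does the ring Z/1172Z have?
Z/1172Z has 587 nonzero zero-divisors

In Z/1172Z each nonzero element is either a unit (gcd with 1172 is 1) or a zero-divisor (gcd > 1). The number of units is φ(1172): factorise 1172 = 2^2 · 293, so φ(1172) = (2^2 − 2^1) · (293 − 1) = 2 · 292 = 584. The nonzero elements number 1172 − 1 = 1171. Hence the nonzero zero-divisors number 1171 − 584 = 587.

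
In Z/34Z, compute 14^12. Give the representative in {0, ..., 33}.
4

Use repeated squaring. Binary(12) = 1100. Walk through the bits of the exponent 12 left-to-right: at each bit after the leading one, square the running value, then multiply by 14 if the bit is 1 (always reducing mod 34):
  bit 1 = 1 (leading): start with 14.
  bit 2 = 1: square 14^2 = 196 ≡ 26; bit is 1, so multiply 26·14 = 364 ≡ 24 (mod 34).
  bit 3 = 0: square 24^2 = 576 ≡ 32 (mod 34).
  bit 4 = 0: square 32^2 = 1024 ≡ 4 (mod 34).
Final value: 14^12 ≡ 4 (mod 34).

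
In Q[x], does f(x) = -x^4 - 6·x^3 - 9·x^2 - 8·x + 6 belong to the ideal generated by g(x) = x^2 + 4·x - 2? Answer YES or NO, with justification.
YES

In Q[x] the ideal (g) consists of all multiples of g, so f ∈ (g) iff g | f, i.e. iff the remainder of f on division by g is 0. Divide f by g (g is monic, so eliminate the leading term of the running remainder at each step):
  leading term -x^4: subtract (-x^2)·g(x) = -x^4 - 4·x^3 + 2·x^2, leaving -2·x^3 - 11·x^2 - 8·x + 6
  leading term -2·x^3: subtract (-2·x)·g(x) = -2·x^3 - 8·x^2 + 4·x, leaving -3·x^2 - 12·x + 6
  leading term -3·x^2: subtract (-3)·g(x) = -3·x^2 - 12·x + 6, leaving 0
The remainder is 0, so f(x) = g(x) · h(x) with h(x) = -x^2 - 2·x - 3. Hence g | f, i.e. f ∈ (g).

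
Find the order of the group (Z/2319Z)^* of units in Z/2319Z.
(Z/2319Z)^* consists of the classes a with gcd(a, 2319) = 1, so its order is φ(2319). φ is multiplicative, with φ(p^e) = p^e − p^(e−1). Factorise 2319 = 3 · 773. Then
  φ(2319) = (3 − 1) · (773 − 1) = 2 · 772 = 1544.
Thus |(Z/2319Z)^*| = 1544.

Final answer: |(Z/2319Z)^*| = 1544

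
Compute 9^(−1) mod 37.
Apply the extended Euclidean algorithm to (37, 9), tracking rows (r, s, t) with s·37 + t·9 = r. Each division r_prev = q·r_cur + r_new produces the new row as (previous row) − q·(current row):
  row A: (37, 1, 0)   [1·37 + 0·9 = 37]
  row B: (9, 0, 1)   [0·37 + 1·9 = 9]
  37 = 4·9 + 1   → row C = row A − 4·row B = (1, 1, −4)   [check: 1·37 − 4·9 = 1]
  9 = 9·1 + 0   → remainder 0, stop. gcd = 1 (last nonzero row C).
The gcd is 1, so 9 is invertible mod 37. The last nonzero row gives 1·37 − 4·9 = 1, so t = −4. So 9^(−1) ≡ −4 ≡ 33 (mod 37). Verify: 9 · 33 = 297 ≡ 1 (mod 37). ✓

Final answer: 9^(−1) ≡ 33 (mod 37)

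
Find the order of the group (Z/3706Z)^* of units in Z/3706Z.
|(Z/3706Z)^*| = 1728

(Z/3706Z)^* consists of the classes a with gcd(a, 3706) = 1, so its order is φ(3706). φ is multiplicative, with φ(p^e) = p^e − p^(e−1). Factorise 3706 = 2 · 17 · 109. Then
  φ(3706) = (2 − 1) · (17 − 1) · (109 − 1) = 1 · 16 · 108 = 1728.
Thus |(Z/3706Z)^*| = 1728.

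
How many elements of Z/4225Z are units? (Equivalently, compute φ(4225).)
Z/4225Z has φ(4225) = 3120 units

An element a ∈ Z/4225Z is a unit iff gcd(a, 4225) = 1, so the number of units is φ(4225). φ is multiplicative, with φ(p^e) = p^e − p^(e−1). Factorise 4225 = 5^2 · 13^2. Then
  φ(4225) = (5^2 − 5^1) · (13^2 − 13^1) = 20 · 156 = 3120.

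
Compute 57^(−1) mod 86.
Apply the extended Euclidean algorithm to (86, 57), tracking rows (r, s, t) with s·86 + t·57 = r. Each division r_prev = q·r_cur + r_new produces the new row as (previous row) − q·(current row):
  row A: (86, 1, 0)   [1·86 + 0·57 = 86]
  row B: (57, 0, 1)   [0·86 + 1·57 = 57]
  86 = 1·57 + 29   → row C = row A − 1·row B = (29, 1, −1)   [check: 1·86 − 1·57 = 29]
  57 = 1·29 + 28   → row D = row B − 1·row C = (28, −1, 2)   [check: −1·86 + 2·57 = 28]
  29 = 1·28 + 1   → row E = row C − 1·row D = (1, 2, −3)   [check: 2·86 − 3·57 = 1]
  28 = 28·1 + 0   → remainder 0, stop. gcd = 1 (last nonzero row E).
The gcd is 1, so 57 is invertible mod 86. The last nonzero row gives 2·86 − 3·57 = 1, so t = −3. So 57^(−1) ≡ −3 ≡ 83 (mod 86). Verify: 57 · 83 = 4731 ≡ 1 (mod 86). ✓

Final answer: 57^(−1) ≡ 83 (mod 86)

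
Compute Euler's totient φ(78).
φ(78) = 24

φ is multiplicative, with φ(p^e) = p^e − p^(e−1). Factorise 78 = 2 · 3 · 13. Then
  φ(78) = (2 − 1) · (3 − 1) · (13 − 1) = 1 · 2 · 12 = 24.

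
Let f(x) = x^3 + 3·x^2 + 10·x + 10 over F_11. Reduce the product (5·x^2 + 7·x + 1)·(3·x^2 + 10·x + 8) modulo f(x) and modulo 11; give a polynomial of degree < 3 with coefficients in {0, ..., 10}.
a · b ≡ 6·x^2 + 8·x + 1 (mod f(x))

Multiply as integer polynomials: a · b = 15·x^4 + 71·x^3 + 113·x^2 + 66·x + 8. Reducing coefficients mod 11: a · b ≡ 4·x^4 + 5·x^3 + 3·x^2 + 8. Now divide by f(x) = x^3 + 3·x^2 + 10·x + 10 in F_11[x], eliminating the leading term at each step:
  leading term 4·x^4: subtract (4·x)·f(x) = 4·x^4 + x^3 + 7·x^2 + 7·x, leaving 4·x^3 + 7·x^2 + 4·x + 8 (coefficients mod 11)
  leading term 4·x^3: subtract (4)·f(x) = 4·x^3 + x^2 + 7·x + 7, leaving 6·x^2 + 8·x + 1 (coefficients mod 11)
The degree is now < 3, so this is the remainder. Hence a · b ≡ 6·x^2 + 8·x + 1 in F_11[x]/(f).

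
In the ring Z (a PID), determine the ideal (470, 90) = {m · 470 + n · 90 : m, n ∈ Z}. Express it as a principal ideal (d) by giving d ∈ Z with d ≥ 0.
In the PID Z, (a, b) is generated by gcd(a, b). Compute gcd(470, 90) with the extended Euclidean algorithm, tracking rows (r, s, t) with s·470 + t·90 = r:
  row A: (470, 1, 0)   [1·470 + 0·90 = 470]
  row B: (90, 0, 1)   [0·470 + 1·90 = 90]
  470 = 5·90 + 20   → row C = row A − 5·row B = (20, 1, −5)   [check: 1·470 − 5·90 = 20]
  90 = 4·20 + 10   → row D = row B − 4·row C = (10, −4, 21)   [check: −4·470 + 21·90 = 10]
  20 = 2·10 + 0   → remainder 0, stop. gcd = 10 (last nonzero row D).
So gcd(470, 90) = 10, with Bézout identity −4·470 + 21·90 = 10. Containment (⊇): the Bézout identity exhibits 10 as an element of (470, 90), giving (10) ⊆ (470, 90). Containment (⊆): since 10 | 470 and 10 | 90 (470 = 10·47, 90 = 10·9), every Z-linear combination of 470 and 90 is divisible by 10, so (470, 90) ⊆ (10). Therefore (470, 90) = (10), d = 10.

Final answer: (470, 90) = (10); d = 10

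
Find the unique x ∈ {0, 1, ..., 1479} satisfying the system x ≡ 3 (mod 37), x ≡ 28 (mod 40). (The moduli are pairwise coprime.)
The moduli 37, 40 are pairwise coprime, so by the CRT there is a unique solution mod 37·40 = 1480.
Solve by successive substitution. Start with x ≡ 3 (mod 37).
  Combine with x ≡ 28 (mod 40): write x = 3 + 37·t and require 3 + 37·t ≡ 28 (mod 40), i.e. 37·t ≡ 28 − 3 ≡ 25 (mod 40). Since 37^(−1) ≡ 13 (mod 40), t ≡ 13·25 ≡ 5 (mod 40). So x ≡ 3 + 37·5 = 188 (mod 1480).
Unique solution in [0, 1480): x = 188.

Final answer: x ≡ 188 (mod 1480); the representative in [0, 1480) is 188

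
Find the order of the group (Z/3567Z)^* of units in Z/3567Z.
|(Z/3567Z)^*| = 2240

(Z/3567Z)^* consists of the classes a with gcd(a, 3567) = 1, so its order is φ(3567). φ is multiplicative, with φ(p^e) = p^e − p^(e−1). Factorise 3567 = 3 · 29 · 41. Then
  φ(3567) = (3 − 1) · (29 − 1) · (41 − 1) = 2 · 28 · 40 = 2240.
Thus |(Z/3567Z)^*| = 2240.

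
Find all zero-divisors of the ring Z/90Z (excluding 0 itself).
nonzero zero-divisors of Z/90Z = {2, 3, 4, 5, 6, 8, 9, 10, 12, 14, 15, 16, 18, 20, 21, 22, 24, 25, 26, 27, 28, 30, 32, 33, 34, 35, 36, 38, 39, 40, 42, 44, 45, 46, 48, 50, 51, 52, 54, 55, 56, 57, 58, 60, 62, 63, 64, 65, 66, 68, 69, 70, 72, 74, 75, 76, 78, 80, 81, 82, 84, 85, 86, 87, 88}

An element a ∈ Z/90Z (with a ≠ 0) is a zero-divisor iff gcd(a, 90) > 1 (because a is a unit precisely when gcd(a, n) = 1, and in Z/nZ every nonzero, non-unit element is a zero-divisor). Scan a = 1, ..., 89 and keep those with gcd(a, 90) > 1:
  gcd(2, 90) = 2, gcd(3, 90) = 3, gcd(4, 90) = 2, gcd(5, 90) = 5, gcd(6, 90) = 6, gcd(8, 90) = 2, gcd(9, 90) = 9, gcd(10, 90) = 10, gcd(12, 90) = 6, gcd(14, 90) = 2, gcd(15, 90) = 15, gcd(16, 90) = 2, gcd(18, 90) = 18, gcd(20, 90) = 10, gcd(21, 90) = 3, gcd(22, 90) = 2, gcd(24, 90) = 6, gcd(25, 90) = 5, gcd(26, 90) = 2, gcd(27, 90) = 9, gcd(28, 90) = 2, gcd(30, 90) = 30, gcd(32, 90) = 2, gcd(33, 90) = 3, gcd(34, 90) = 2, gcd(35, 90) = 5, gcd(36, 90) = 18, gcd(38, 90) = 2, gcd(39, 90) = 3, gcd(40, 90) = 10, gcd(42, 90) = 6, gcd(44, 90) = 2, gcd(45, 90) = 45, gcd(46, 90) = 2, gcd(48, 90) = 6, gcd(50, 90) = 10, gcd(51, 90) = 3, gcd(52, 90) = 2, gcd(54, 90) = 18, gcd(55, 90) = 5, gcd(56, 90) = 2, gcd(57, 90) = 3, gcd(58, 90) = 2, gcd(60, 90) = 30, gcd(62, 90) = 2, gcd(63, 90) = 9, gcd(64, 90) = 2, gcd(65, 90) = 5, gcd(66, 90) = 6, gcd(68, 90) = 2, gcd(69, 90) = 3, gcd(70, 90) = 10, gcd(72, 90) = 18, gcd(74, 90) = 2, gcd(75, 90) = 15, gcd(76, 90) = 2, gcd(78, 90) = 6, gcd(80, 90) = 10, gcd(81, 90) = 9, gcd(82, 90) = 2, gcd(84, 90) = 6, gcd(85, 90) = 5, gcd(86, 90) = 2, gcd(87, 90) = 3, gcd(88, 90) = 2.
All other a ∈ {1, ..., 89} have gcd(a, 90) = 1 and are units. So the nonzero zero-divisors are exactly the 65 values of a appearing in this scan.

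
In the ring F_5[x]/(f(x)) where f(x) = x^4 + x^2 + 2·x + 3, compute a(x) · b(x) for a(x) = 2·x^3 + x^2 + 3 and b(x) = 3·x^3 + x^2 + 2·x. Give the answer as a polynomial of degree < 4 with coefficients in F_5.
a · b ≡ 4·x^3 + x^2 + 3·x + 3 (mod f(x))

Multiply as integer polynomials: a · b = 6·x^6 + 5·x^5 + 5·x^4 + 11·x^3 + 3·x^2 + 6·x. Reducing coefficients mod 5: a · b ≡ x^6 + x^3 + 3·x^2 + x. Now divide by f(x) = x^4 + x^2 + 2·x + 3 in F_5[x], eliminating the leading term at each step:
  leading term x^6: subtract (x^2)·f(x) = x^6 + x^4 + 2·x^3 + 3·x^2, leaving 4·x^4 + 4·x^3 + x (coefficients mod 5)
  leading term 4·x^4: subtract (4)·f(x) = 4·x^4 + 4·x^2 + 3·x + 2, leaving 4·x^3 + x^2 + 3·x + 3 (coefficients mod 5)
The degree is now < 4, so this is the remainder. Hence a · b ≡ 4·x^3 + x^2 + 3·x + 3 in F_5[x]/(f).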